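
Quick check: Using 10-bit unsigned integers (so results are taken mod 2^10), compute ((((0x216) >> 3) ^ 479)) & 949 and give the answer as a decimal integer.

405

0x216 = 1000010110
→ >> 3 → 0001000010 = 66
479 = 0111011111
→ ^ → 0110011101 = 413
949 = 1110110101
→ & → 0110010101 = 405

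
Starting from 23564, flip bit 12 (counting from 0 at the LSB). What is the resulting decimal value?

19468

x = 101110000001100
bit 12 is currently 1; toggle it via x ^ (1 << 12) = x ^ 4096
→ 100110000001100 = 19468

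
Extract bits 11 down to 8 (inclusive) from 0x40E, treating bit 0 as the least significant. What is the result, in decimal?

v = 010000001110
Shift right by 8: 0100
Mask low 4 bits: 0100 = 4

4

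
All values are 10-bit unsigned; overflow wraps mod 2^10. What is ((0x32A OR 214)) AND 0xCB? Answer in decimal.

202

0x32A = 1100101010
214 = 0011010110
→ OR → 1111111110 = 1022
0xCB = 0011001011
→ AND → 0011001010 = 202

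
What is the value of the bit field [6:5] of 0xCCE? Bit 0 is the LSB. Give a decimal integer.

2

v = 00110011001110
Shift right by 5: 001100110
Mask low 2 bits: 10 = 2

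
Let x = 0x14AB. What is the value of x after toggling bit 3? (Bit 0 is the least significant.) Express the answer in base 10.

x = 1010010101011
bit 3 is currently 1; toggle it via x ^ (1 << 3) = x ^ 8
→ 1010010100011 = 5283

5283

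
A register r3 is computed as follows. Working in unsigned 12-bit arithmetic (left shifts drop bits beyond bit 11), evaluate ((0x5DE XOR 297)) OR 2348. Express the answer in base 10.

3583

0x5DE = 010111011110
297 = 000100101001
→ XOR → 010011110111 = 1271
2348 = 100100101100
→ OR → 110111111111 = 3583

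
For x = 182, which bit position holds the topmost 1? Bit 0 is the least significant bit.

7

182 = 10110110
The topmost 1 is at position 7 (since 2^7 = 128 ≤ 182 < 256).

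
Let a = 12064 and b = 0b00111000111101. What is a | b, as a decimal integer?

12064 = 10111100100000
b = 00111000111101
 OR → 10111100111101 = 12093

12093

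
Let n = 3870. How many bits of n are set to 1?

3870 = 111100011110
Count the 1s: 1 + 1 + 1 + 1 + 1 + 1 + 1 + 1 = 8

8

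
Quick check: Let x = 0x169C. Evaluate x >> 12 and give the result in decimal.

1

0x169C = 1011010011100
shift right by 12 → 0000000000001 = 1
(equivalently, floor(5788 / 4096))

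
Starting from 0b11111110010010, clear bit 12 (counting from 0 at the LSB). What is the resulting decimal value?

x = 11111110010010
bit 12 is currently 1; clear it via x & ~(1 << 12) = x & ~4096
→ 10111110010010 = 12178

12178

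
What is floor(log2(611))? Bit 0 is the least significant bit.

9

611 = 1001100011
The topmost 1 is at position 9 (since 2^9 = 512 ≤ 611 < 1024).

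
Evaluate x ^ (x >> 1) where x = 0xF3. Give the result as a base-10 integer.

138

x = 11110011 = 243
x>>1 = 01111001
XOR  = 10001010 = 138
(x ^ (x >> 1) gives the standard binary-reflected Gray code of x.)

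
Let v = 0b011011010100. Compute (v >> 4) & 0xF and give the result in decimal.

v = 011011010100
Shift right by 4: 01101101
Mask low 4 bits: 1101 = 13

13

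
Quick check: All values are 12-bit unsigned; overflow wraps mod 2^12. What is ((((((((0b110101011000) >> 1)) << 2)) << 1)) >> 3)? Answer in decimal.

0b110101011000 = 110101011000
→ >> 1 → 011010101100 = 1708
→ << 2 (mod 2^12) → 101010110000 = 2736
→ << 1 (mod 2^12) → 010101100000 = 1376
→ >> 3 → 000010101100 = 172

172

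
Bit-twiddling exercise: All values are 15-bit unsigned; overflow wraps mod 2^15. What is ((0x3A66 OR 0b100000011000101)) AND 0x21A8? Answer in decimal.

8352

0x3A66 = 011101001100110
0b100000011000101 = 100000011000101
→ OR → 111101011100111 = 31463
0x21A8 = 010000110101000
→ AND → 010000010100000 = 8352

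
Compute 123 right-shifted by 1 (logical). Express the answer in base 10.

61

123 = 1111011
shift right by 1 → 0111101 = 61
(equivalently, floor(123 / 2))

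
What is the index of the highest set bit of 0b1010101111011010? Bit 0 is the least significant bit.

15

0b1010101111011010 = 1010101111011010
The topmost 1 is at position 15 (since 2^15 = 32768 ≤ 43994 < 65536).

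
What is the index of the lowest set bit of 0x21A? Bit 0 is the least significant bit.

0x21A = 1000011010
Trailing zeros: 1, so the lowest set bit is bit 1 (value 2).

1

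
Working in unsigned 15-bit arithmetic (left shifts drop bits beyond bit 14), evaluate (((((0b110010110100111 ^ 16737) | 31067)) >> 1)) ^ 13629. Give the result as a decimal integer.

0b110010110100111 = 110010110100111
16737 = 100000101100001
→ ^ → 010010011000110 = 9414
31067 = 111100101011011
→ | → 111110111011111 = 32223
→ >> 1 → 011111011101111 = 16111
13629 = 011010100111101
→ ^ → 000101111010010 = 3026

3026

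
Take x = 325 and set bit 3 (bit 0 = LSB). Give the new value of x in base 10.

333

x = 0101000101
bit 3 is currently 0; set it via x | (1 << 3) = x | 8
→ 0101001101 = 333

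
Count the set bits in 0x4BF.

0x4BF = 10010111111
Count the 1s: 1 + 1 + 1 + 1 + 1 + 1 + 1 + 1 = 8

8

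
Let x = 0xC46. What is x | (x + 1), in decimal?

x = 110001000110 = 3142
x + 1 = 110001000111
OR    = 110001000111 = 3143
(x | (x + 1) sets the lowest cleared bit.)

3143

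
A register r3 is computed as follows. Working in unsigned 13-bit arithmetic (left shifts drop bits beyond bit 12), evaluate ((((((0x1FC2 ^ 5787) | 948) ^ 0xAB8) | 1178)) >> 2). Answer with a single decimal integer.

375

0x1FC2 = 1111111000010
5787 = 1011010011011
→ ^ → 0100101011001 = 2393
948 = 0001110110100
→ | → 0101111111101 = 3069
0xAB8 = 0101010111000
→ ^ → 0000101000101 = 325
1178 = 0010010011010
→ | → 0010111011111 = 1503
→ >> 2 → 0000101110111 = 375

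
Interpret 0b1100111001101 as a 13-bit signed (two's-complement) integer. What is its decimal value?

-1587

pattern = 1100111001101 (MSB is 1 ⇒ negative)
Invert: 0011000110010, add 1 → 0011000110011 = 1587, so the value is -1587.
(Equivalently: 6605 - 2^13 = 6605 - 8192 = -1587.)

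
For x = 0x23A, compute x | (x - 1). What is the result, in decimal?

x = 1000111010 = 570
x - 1 = 1000111001
OR    = 1000111011 = 571
(x | (x - 1) sets all bits below the lowest set bit.)

571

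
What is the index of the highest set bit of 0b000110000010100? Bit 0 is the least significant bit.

0b000110000010100 = 110000010100
The topmost 1 is at position 11 (since 2^11 = 2048 ≤ 3092 < 4096).

11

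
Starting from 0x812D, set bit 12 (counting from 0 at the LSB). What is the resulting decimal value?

x = 1000000100101101
bit 12 is currently 0; set it via x | (1 << 12) = x | 4096
→ 1001000100101101 = 37165

37165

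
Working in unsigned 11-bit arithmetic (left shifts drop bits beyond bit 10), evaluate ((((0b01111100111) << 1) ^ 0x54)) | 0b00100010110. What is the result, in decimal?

0b01111100111 = 01111100111
→ << 1 (mod 2^11) → 11111001110 = 1998
0x54 = 00001010100
→ ^ → 11110011010 = 1946
0b00100010110 = 00100010110
→ | → 11110011110 = 1950

1950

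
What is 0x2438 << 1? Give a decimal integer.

0x2438 = 010010000111000
shift left by 1 → 100100001110000 = 18544
(equivalently, 9272 × 2^1 = 9272 × 2)

18544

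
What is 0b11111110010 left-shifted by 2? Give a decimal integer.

8136

x = 0011111110010
shift left by 2 → 1111111001000 = 8136
(equivalently, 2034 × 2^2 = 2034 × 4)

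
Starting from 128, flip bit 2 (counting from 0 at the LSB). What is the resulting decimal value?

132

x = 010000000
bit 2 is currently 0; toggle it via x ^ (1 << 2) = x ^ 4
→ 010000100 = 132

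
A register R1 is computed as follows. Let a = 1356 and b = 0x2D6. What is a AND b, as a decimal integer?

1356 = 10101001100
0x2D6 = 01011010110
AND → 00001000100 = 68

68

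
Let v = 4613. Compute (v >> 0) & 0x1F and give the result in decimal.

v = 001001000000101
Shift right by 0: 001001000000101
Mask low 5 bits: 00101 = 5

5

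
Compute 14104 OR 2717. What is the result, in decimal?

14104 = 11011100011000
2717 = 00101010011101
 OR → 11111110011101 = 16285

16285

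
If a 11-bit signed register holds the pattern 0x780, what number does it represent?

-128

pattern = 11110000000 (MSB is 1 ⇒ negative)
Invert: 00001111111, add 1 → 00010000000 = 128, so the value is -128.
(Equivalently: 1920 - 2^11 = 1920 - 2048 = -128.)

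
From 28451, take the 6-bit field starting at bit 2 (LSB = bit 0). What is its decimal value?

v = 110111100100011
Shift right by 2: 1101111001000
Mask low 6 bits: 001000 = 8

8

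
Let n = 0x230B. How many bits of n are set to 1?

0x230B = 10001100001011
Count the 1s: 1 + 1 + 1 + 1 + 1 + 1 = 6

6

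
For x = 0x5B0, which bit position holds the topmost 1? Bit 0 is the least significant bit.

10

0x5B0 = 10110110000
The topmost 1 is at position 10 (since 2^10 = 1024 ≤ 1456 < 2048).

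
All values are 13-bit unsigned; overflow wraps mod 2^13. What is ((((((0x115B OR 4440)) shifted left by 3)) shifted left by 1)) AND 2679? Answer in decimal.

0x115B = 1000101011011
4440 = 1000101011000
→ OR → 1000101011011 = 4443
→ shifted left by 3 (mod 2^13) → 0101011011000 = 2776
→ shifted left by 1 (mod 2^13) → 1010110110000 = 5552
2679 = 0101001110111
→ AND → 0000000110000 = 48

48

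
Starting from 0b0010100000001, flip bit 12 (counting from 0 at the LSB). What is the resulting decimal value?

5377

x = 0010100000001
bit 12 is currently 0; toggle it via x ^ (1 << 12) = x ^ 4096
→ 1010100000001 = 5377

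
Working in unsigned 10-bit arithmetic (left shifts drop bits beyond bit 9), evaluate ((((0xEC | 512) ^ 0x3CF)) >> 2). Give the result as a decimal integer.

0xEC = 0011101100
512 = 1000000000
→ | → 1011101100 = 748
0x3CF = 1111001111
→ ^ → 0100100011 = 291
→ >> 2 → 0001001000 = 72

72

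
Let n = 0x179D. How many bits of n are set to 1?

9

0x179D = 1011110011101
Count the 1s: 1 + 1 + 1 + 1 + 1 + 1 + 1 + 1 + 1 = 9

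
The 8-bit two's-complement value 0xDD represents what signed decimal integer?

-35

pattern = 11011101 (MSB is 1 ⇒ negative)
Invert: 00100010, add 1 → 00100011 = 35, so the value is -35.
(Equivalently: 221 - 2^8 = 221 - 256 = -35.)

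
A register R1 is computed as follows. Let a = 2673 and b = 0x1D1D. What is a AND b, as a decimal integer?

2673 = 0101001110001
0x1D1D = 1110100011101
AND → 0100000010001 = 2065

2065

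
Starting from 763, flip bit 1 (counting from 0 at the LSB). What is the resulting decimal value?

761

x = 01011111011
bit 1 is currently 1; toggle it via x ^ (1 << 1) = x ^ 2
→ 01011111001 = 761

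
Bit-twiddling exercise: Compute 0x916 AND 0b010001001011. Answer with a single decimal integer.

2

0x916 = 100100010110
b = 010001001011
AND → 000000000010 = 2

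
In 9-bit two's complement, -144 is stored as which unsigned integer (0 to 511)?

368

144 in 9 bits: 010010000
Invert: 101101111
Add 1:  101110000 = 368
(Check: 2^9 - 144 = 512 - 144 = 368.)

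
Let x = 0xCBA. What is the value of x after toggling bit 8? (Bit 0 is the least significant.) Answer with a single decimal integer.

3514

x = 110010111010
bit 8 is currently 0; toggle it via x ^ (1 << 8) = x ^ 256
→ 110110111010 = 3514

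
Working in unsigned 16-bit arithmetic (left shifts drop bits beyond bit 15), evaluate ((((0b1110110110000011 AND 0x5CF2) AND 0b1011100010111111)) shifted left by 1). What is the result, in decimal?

4356

0b1110110110000011 = 1110110110000011
0x5CF2 = 0101110011110010
→ AND → 0100110010000010 = 19586
0b1011100010111111 = 1011100010111111
→ AND → 0000100010000010 = 2178
→ shifted left by 1 (mod 2^16) → 0001000100000100 = 4356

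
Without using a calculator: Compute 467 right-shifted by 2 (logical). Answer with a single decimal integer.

116

467 = 111010011
shift right by 2 → 001110100 = 116
(equivalently, floor(467 / 4))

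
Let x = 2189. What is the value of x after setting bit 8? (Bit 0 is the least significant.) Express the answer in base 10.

2445

x = 0100010001101
bit 8 is currently 0; set it via x | (1 << 8) = x | 256
→ 0100110001101 = 2445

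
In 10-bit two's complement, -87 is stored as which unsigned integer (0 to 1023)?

87 in 10 bits: 0001010111
Invert: 1110101000
Add 1:  1110101001 = 937
(Check: 2^10 - 87 = 1024 - 87 = 937.)

937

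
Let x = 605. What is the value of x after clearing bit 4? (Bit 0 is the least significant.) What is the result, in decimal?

589

x = 001001011101
bit 4 is currently 1; clear it via x & ~(1 << 4) = x & ~16
→ 001001001101 = 589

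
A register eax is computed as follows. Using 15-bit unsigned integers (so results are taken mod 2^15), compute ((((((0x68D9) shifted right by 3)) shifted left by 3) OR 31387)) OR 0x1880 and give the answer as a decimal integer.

0x68D9 = 110100011011001
→ shifted right by 3 → 000110100011011 = 3355
→ shifted left by 3 (mod 2^15) → 110100011011000 = 26840
31387 = 111101010011011
→ OR → 111101011011011 = 31451
0x1880 = 001100010000000
→ OR → 111101011011011 = 31451

31451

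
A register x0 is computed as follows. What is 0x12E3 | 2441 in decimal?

7147

0x12E3 = 1001011100011
2441 = 0100110001001
 OR → 1101111101011 = 7147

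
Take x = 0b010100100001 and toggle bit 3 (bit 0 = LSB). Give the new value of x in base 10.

1321

x = 010100100001
bit 3 is currently 0; toggle it via x ^ (1 << 3) = x ^ 8
→ 010100101001 = 1321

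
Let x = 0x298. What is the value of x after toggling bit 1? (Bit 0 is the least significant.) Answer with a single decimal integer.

666

x = 000001010011000
bit 1 is currently 0; toggle it via x ^ (1 << 1) = x ^ 2
→ 000001010011010 = 666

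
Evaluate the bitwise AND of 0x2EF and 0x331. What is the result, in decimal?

545

0x2EF = 1011101111
0x331 = 1100110001
AND → 1000100001 = 545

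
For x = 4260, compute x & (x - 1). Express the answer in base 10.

4256

x = 1000010100100 = 4260
x - 1 = 1000010100011
AND   = 1000010100000 = 4256
(x & (x - 1) clears the lowest set bit of x.)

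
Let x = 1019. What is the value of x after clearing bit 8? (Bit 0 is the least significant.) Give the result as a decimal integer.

x = 1111111011
bit 8 is currently 1; clear it via x & ~(1 << 8) = x & ~256
→ 1011111011 = 763

763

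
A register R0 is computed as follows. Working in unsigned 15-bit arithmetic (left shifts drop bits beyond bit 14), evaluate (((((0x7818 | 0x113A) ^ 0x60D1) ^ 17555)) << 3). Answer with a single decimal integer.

0x7818 = 111100000011000
0x113A = 001000100111010
→ | → 111100100111010 = 31034
0x60D1 = 110000011010001
→ ^ → 001100111101011 = 6635
17555 = 100010010010011
→ ^ → 101110101111000 = 23928
→ << 3 (mod 2^15) → 110101111000000 = 27584

27584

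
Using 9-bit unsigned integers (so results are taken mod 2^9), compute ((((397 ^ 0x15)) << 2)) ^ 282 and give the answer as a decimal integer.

378

397 = 110001101
0x15 = 000010101
→ ^ → 110011000 = 408
→ << 2 (mod 2^9) → 001100000 = 96
282 = 100011010
→ ^ → 101111010 = 378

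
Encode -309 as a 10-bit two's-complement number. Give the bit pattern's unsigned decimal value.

309 in 10 bits: 0100110101
Invert: 1011001010
Add 1:  1011001011 = 715
(Check: 2^10 - 309 = 1024 - 309 = 715.)

715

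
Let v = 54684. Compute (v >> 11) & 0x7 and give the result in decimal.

v = 1101010110011100
Shift right by 11: 11010
Mask low 3 bits: 010 = 2

2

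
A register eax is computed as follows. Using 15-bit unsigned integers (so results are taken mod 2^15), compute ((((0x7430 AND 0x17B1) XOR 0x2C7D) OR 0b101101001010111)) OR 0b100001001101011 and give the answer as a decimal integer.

31359

0x7430 = 111010000110000
0x17B1 = 001011110110001
→ AND → 001010000110000 = 5168
0x2C7D = 010110001111101
→ XOR → 011100001001101 = 14413
0b101101001010111 = 101101001010111
→ OR → 111101001011111 = 31327
0b100001001101011 = 100001001101011
→ OR → 111101001111111 = 31359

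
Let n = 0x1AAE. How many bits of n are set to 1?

0x1AAE = 1101010101110
Count the 1s: 1 + 1 + 1 + 1 + 1 + 1 + 1 + 1 = 8

8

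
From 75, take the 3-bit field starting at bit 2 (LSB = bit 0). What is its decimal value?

2

v = 01001011
Shift right by 2: 010010
Mask low 3 bits: 010 = 2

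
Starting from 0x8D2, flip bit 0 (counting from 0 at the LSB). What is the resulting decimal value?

x = 100011010010
bit 0 is currently 0; toggle it via x ^ (1 << 0) = x ^ 1
→ 100011010011 = 2259

2259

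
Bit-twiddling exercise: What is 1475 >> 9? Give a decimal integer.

1475 = 10111000011
shift right by 9 → 00000000010 = 2
(equivalently, floor(1475 / 512))

2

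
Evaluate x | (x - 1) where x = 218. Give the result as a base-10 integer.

x = 11011010 = 218
x - 1 = 11011001
OR    = 11011011 = 219
(x | (x - 1) sets all bits below the lowest set bit.)

219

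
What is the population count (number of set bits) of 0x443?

4

0x443 = 10001000011
Count the 1s: 1 + 1 + 1 + 1 = 4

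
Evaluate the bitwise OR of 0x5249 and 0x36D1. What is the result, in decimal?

0x5249 = 101001001001001
0x36D1 = 011011011010001
 OR → 111011011011001 = 30425

30425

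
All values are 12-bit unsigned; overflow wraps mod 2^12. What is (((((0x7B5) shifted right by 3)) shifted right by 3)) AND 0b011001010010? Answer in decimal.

0x7B5 = 011110110101
→ shifted right by 3 → 000011110110 = 246
→ shifted right by 3 → 000000011110 = 30
0b011001010010 = 011001010010
→ AND → 000000010010 = 18

18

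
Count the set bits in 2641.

2641 = 101001010001
Count the 1s: 1 + 1 + 1 + 1 + 1 = 5

5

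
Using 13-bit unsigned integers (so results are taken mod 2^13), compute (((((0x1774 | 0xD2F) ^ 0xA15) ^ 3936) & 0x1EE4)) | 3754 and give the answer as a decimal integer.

7850

0x1774 = 1011101110100
0xD2F = 0110100101111
→ | → 1111101111111 = 8063
0xA15 = 0101000010101
→ ^ → 1010101101010 = 5482
3936 = 0111101100000
→ ^ → 1101000001010 = 6666
0x1EE4 = 1111011100100
→ & → 1101000000000 = 6656
3754 = 0111010101010
→ | → 1111010101010 = 7850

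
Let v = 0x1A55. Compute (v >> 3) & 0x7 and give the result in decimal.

v = 1101001010101
Shift right by 3: 1101001010
Mask low 3 bits: 010 = 2

2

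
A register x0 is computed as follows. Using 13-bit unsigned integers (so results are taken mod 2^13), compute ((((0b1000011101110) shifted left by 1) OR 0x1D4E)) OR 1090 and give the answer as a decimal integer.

7646

0b1000011101110 = 1000011101110
→ shifted left by 1 (mod 2^13) → 0000111011100 = 476
0x1D4E = 1110101001110
→ OR → 1110111011110 = 7646
1090 = 0010001000010
→ OR → 1110111011110 = 7646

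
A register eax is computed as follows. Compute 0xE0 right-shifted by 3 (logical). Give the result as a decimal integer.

28

0xE0 = 11100000
shift right by 3 → 00011100 = 28
(equivalently, floor(224 / 8))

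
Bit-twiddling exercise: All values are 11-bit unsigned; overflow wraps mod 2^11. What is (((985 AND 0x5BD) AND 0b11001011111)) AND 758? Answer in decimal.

16

985 = 01111011001
0x5BD = 10110111101
→ AND → 00110011001 = 409
0b11001011111 = 11001011111
→ AND → 00000011001 = 25
758 = 01011110110
→ AND → 00000010000 = 16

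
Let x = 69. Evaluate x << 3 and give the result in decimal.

69 = 0001000101
shift left by 3 → 1000101000 = 552
(equivalently, 69 × 2^3 = 69 × 8)

552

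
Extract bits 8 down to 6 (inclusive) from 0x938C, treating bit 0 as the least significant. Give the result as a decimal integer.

6

v = 1001001110001100
Shift right by 6: 1001001110
Mask low 3 bits: 110 = 6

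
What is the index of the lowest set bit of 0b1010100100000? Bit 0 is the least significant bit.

5

0b1010100100000 = 1010100100000
Trailing zeros: 5, so the lowest set bit is bit 5 (value 32).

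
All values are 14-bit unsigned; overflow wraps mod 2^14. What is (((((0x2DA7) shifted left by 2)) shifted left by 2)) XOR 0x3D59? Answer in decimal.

10025

0x2DA7 = 10110110100111
→ shifted left by 2 (mod 2^14) → 11011010011100 = 13980
→ shifted left by 2 (mod 2^14) → 01101001110000 = 6768
0x3D59 = 11110101011001
→ XOR → 10011100101001 = 10025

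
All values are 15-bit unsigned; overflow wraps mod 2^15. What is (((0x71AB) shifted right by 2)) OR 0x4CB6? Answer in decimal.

23806

0x71AB = 111000110101011
→ shifted right by 2 → 001110001101010 = 7274
0x4CB6 = 100110010110110
→ OR → 101110011111110 = 23806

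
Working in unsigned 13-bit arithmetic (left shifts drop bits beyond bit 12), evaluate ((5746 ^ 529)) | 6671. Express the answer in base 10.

7791

5746 = 1011001110010
529 = 0001000010001
→ ^ → 1010001100011 = 5219
6671 = 1101000001111
→ | → 1111001101111 = 7791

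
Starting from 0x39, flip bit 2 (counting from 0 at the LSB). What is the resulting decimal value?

61

x = 0000111001
bit 2 is currently 0; toggle it via x ^ (1 << 2) = x ^ 4
→ 0000111101 = 61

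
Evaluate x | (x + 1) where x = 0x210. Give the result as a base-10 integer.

529

x = 1000010000 = 528
x + 1 = 1000010001
OR    = 1000010001 = 529
(x | (x + 1) sets the lowest cleared bit.)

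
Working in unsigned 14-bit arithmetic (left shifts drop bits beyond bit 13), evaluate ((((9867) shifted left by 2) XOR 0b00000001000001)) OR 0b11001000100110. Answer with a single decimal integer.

9867 = 10011010001011
→ shifted left by 2 (mod 2^14) → 01101000101100 = 6700
0b00000001000001 = 00000001000001
→ XOR → 01101001101101 = 6765
0b11001000100110 = 11001000100110
→ OR → 11101001101111 = 14959

14959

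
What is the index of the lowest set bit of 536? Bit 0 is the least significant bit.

3

536 = 1000011000
Trailing zeros: 3, so the lowest set bit is bit 3 (value 8).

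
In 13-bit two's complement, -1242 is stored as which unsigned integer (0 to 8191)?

6950

1242 in 13 bits: 0010011011010
Invert: 1101100100101
Add 1:  1101100100110 = 6950
(Check: 2^13 - 1242 = 8192 - 1242 = 6950.)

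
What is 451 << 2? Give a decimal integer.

1804

451 = 00111000011
shift left by 2 → 11100001100 = 1804
(equivalently, 451 × 2^2 = 451 × 4)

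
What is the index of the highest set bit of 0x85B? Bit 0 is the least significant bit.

0x85B = 100001011011
The topmost 1 is at position 11 (since 2^11 = 2048 ≤ 2139 < 4096).

11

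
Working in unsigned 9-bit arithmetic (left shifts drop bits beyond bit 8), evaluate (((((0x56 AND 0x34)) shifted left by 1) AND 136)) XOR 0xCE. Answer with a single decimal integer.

0x56 = 001010110
0x34 = 000110100
→ AND → 000010100 = 20
→ shifted left by 1 (mod 2^9) → 000101000 = 40
136 = 010001000
→ AND → 000001000 = 8
0xCE = 011001110
→ XOR → 011000110 = 198

198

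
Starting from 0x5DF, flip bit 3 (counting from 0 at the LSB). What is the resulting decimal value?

x = 10111011111
bit 3 is currently 1; toggle it via x ^ (1 << 3) = x ^ 8
→ 10111010111 = 1495

1495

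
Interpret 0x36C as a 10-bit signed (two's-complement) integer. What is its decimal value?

pattern = 1101101100 (MSB is 1 ⇒ negative)
Invert: 0010010011, add 1 → 0010010100 = 148, so the value is -148.
(Equivalently: 876 - 2^10 = 876 - 1024 = -148.)

-148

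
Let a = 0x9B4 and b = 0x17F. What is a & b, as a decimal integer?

308

0x9B4 = 100110110100
0x17F = 000101111111
AND → 000100110100 = 308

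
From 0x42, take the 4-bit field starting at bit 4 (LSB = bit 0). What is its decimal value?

4

v = 01000010
Shift right by 4: 0100
Mask low 4 bits: 0100 = 4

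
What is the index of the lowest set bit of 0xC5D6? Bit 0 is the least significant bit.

1

0xC5D6 = 1100010111010110
Trailing zeros: 1, so the lowest set bit is bit 1 (value 2).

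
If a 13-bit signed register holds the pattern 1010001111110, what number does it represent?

pattern = 1010001111110 (MSB is 1 ⇒ negative)
Invert: 0101110000001, add 1 → 0101110000010 = 2946, so the value is -2946.
(Equivalently: 5246 - 2^13 = 5246 - 8192 = -2946.)

-2946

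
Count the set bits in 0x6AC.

0x6AC = 11010101100
Count the 1s: 1 + 1 + 1 + 1 + 1 + 1 = 6

6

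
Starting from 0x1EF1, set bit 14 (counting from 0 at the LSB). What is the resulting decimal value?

x = 001111011110001
bit 14 is currently 0; set it via x | (1 << 14) = x | 16384
→ 101111011110001 = 24305

24305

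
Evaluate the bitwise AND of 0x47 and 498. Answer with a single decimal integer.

66

0x47 = 001000111
498 = 111110010
AND → 001000010 = 66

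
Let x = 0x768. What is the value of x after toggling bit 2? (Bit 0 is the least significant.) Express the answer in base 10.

1900

x = 11101101000
bit 2 is currently 0; toggle it via x ^ (1 << 2) = x ^ 4
→ 11101101100 = 1900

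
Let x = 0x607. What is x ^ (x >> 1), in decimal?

x = 11000000111 = 1543
x>>1 = 01100000011
XOR  = 10100000100 = 1284
(x ^ (x >> 1) gives the standard binary-reflected Gray code of x.)

1284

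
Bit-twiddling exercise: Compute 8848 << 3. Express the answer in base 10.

8848 = 00010001010010000
shift left by 3 → 10001010010000000 = 70784
(equivalently, 8848 × 2^3 = 8848 × 8)

70784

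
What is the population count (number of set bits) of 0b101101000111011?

9

n = 101101000111011
Count the 1s: 1 + 1 + 1 + 1 + 1 + 1 + 1 + 1 + 1 = 9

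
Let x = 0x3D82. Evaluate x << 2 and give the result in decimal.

62984

0x3D82 = 0011110110000010
shift left by 2 → 1111011000001000 = 62984
(equivalently, 15746 × 2^2 = 15746 × 4)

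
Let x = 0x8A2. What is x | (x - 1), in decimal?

x = 100010100010 = 2210
x - 1 = 100010100001
OR    = 100010100011 = 2211
(x | (x - 1) sets all bits below the lowest set bit.)

2211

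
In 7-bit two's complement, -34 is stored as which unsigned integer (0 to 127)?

94

34 in 7 bits: 0100010
Invert: 1011101
Add 1:  1011110 = 94
(Check: 2^7 - 34 = 128 - 34 = 94.)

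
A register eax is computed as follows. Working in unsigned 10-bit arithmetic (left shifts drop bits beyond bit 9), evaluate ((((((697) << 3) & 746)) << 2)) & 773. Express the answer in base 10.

768

697 = 1010111001
→ << 3 (mod 2^10) → 0111001000 = 456
746 = 1011101010
→ & → 0011001000 = 200
→ << 2 (mod 2^10) → 1100100000 = 800
773 = 1100000101
→ & → 1100000000 = 768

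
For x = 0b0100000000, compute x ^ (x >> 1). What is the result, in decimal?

384

x = 100000000 = 256
x>>1 = 010000000
XOR  = 110000000 = 384
(x ^ (x >> 1) gives the standard binary-reflected Gray code of x.)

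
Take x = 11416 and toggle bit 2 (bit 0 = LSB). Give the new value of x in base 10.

x = 010110010011000
bit 2 is currently 0; toggle it via x ^ (1 << 2) = x ^ 4
→ 010110010011100 = 11420

11420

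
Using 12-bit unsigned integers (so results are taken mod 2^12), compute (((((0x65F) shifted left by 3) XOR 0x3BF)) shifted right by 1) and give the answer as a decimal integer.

163

0x65F = 011001011111
→ shifted left by 3 (mod 2^12) → 001011111000 = 760
0x3BF = 001110111111
→ XOR → 000101000111 = 327
→ shifted right by 1 → 000010100011 = 163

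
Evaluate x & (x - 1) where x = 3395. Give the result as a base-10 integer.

x = 110101000011 = 3395
x - 1 = 110101000010
AND   = 110101000010 = 3394
(x & (x - 1) clears the lowest set bit of x.)

3394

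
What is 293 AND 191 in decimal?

293 = 100100101
191 = 010111111
AND → 000100101 = 37

37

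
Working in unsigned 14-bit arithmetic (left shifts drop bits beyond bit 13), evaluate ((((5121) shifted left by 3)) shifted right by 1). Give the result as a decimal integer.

4100

5121 = 01010000000001
→ shifted left by 3 (mod 2^14) → 10000000001000 = 8200
→ shifted right by 1 → 01000000000100 = 4100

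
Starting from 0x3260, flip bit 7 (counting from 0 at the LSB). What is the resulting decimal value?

x = 11001001100000
bit 7 is currently 0; toggle it via x ^ (1 << 7) = x ^ 128
→ 11001011100000 = 13024

13024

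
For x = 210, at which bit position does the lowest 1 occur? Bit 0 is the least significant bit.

210 = 11010010
Trailing zeros: 1, so the lowest set bit is bit 1 (value 2).

1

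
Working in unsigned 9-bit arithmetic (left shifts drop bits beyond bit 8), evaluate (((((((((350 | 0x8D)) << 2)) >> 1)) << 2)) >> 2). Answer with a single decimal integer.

62

350 = 101011110
0x8D = 010001101
→ | → 111011111 = 479
→ << 2 (mod 2^9) → 101111100 = 380
→ >> 1 → 010111110 = 190
→ << 2 (mod 2^9) → 011111000 = 248
→ >> 2 → 000111110 = 62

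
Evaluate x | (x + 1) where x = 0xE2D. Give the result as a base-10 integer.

3631

x = 111000101101 = 3629
x + 1 = 111000101110
OR    = 111000101111 = 3631
(x | (x + 1) sets the lowest cleared bit.)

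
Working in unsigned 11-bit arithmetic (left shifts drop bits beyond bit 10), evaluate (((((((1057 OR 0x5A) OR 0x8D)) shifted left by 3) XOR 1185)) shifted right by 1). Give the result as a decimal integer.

1057 = 10000100001
0x5A = 00001011010
→ OR → 10001111011 = 1147
0x8D = 00010001101
→ OR → 10011111111 = 1279
→ shifted left by 3 (mod 2^11) → 11111111000 = 2040
1185 = 10010100001
→ XOR → 01101011001 = 857
→ shifted right by 1 → 00110101100 = 428

428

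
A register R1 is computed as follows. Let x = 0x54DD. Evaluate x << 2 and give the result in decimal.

86900

0x54DD = 00101010011011101
shift left by 2 → 10101001101110100 = 86900
(equivalently, 21725 × 2^2 = 21725 × 4)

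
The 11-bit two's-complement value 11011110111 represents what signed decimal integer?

-265

pattern = 11011110111 (MSB is 1 ⇒ negative)
Invert: 00100001000, add 1 → 00100001001 = 265, so the value is -265.
(Equivalently: 1783 - 2^11 = 1783 - 2048 = -265.)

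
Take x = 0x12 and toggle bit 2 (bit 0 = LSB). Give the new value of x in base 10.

22

x = 000010010
bit 2 is currently 0; toggle it via x ^ (1 << 2) = x ^ 4
→ 000010110 = 22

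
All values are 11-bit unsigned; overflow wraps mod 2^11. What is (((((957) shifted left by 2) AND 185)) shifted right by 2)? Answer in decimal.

44

957 = 01110111101
→ shifted left by 2 (mod 2^11) → 11011110100 = 1780
185 = 00010111001
→ AND → 00010110000 = 176
→ shifted right by 2 → 00000101100 = 44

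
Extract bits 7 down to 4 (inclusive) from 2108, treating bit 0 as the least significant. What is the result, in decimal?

3

v = 100000111100
Shift right by 4: 10000011
Mask low 4 bits: 0011 = 3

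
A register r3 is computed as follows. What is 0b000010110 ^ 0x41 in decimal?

a = 0010110
0x41 = 1000001
XOR → 1010111 = 87

87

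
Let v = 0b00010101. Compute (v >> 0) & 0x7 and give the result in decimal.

v = 00010101
Shift right by 0: 00010101
Mask low 3 bits: 101 = 5

5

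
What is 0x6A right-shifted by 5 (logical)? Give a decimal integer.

0x6A = 1101010
shift right by 5 → 0000011 = 3
(equivalently, floor(106 / 32))

3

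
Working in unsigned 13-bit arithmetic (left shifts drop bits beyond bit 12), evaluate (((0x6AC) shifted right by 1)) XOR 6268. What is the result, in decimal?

6954

0x6AC = 0011010101100
→ shifted right by 1 → 0001101010110 = 854
6268 = 1100001111100
→ XOR → 1101100101010 = 6954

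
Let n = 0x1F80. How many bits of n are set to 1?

6

0x1F80 = 1111110000000
Count the 1s: 1 + 1 + 1 + 1 + 1 + 1 = 6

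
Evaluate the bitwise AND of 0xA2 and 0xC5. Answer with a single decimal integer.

0xA2 = 10100010
0xC5 = 11000101
AND → 10000000 = 128

128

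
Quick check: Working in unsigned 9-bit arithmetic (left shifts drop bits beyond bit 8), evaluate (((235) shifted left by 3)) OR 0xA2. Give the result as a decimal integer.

506

235 = 011101011
→ shifted left by 3 (mod 2^9) → 101011000 = 344
0xA2 = 010100010
→ OR → 111111010 = 506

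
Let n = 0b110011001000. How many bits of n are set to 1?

n = 110011001000
Count the 1s: 1 + 1 + 1 + 1 + 1 = 5

5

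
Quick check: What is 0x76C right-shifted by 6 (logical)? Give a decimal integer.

0x76C = 11101101100
shift right by 6 → 00000011101 = 29
(equivalently, floor(1900 / 64))

29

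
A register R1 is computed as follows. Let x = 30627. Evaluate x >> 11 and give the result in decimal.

30627 = 111011110100011
shift right by 11 → 000000000001110 = 14
(equivalently, floor(30627 / 2048))

14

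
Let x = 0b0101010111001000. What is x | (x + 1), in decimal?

21961

x = 101010111001000 = 21960
x + 1 = 101010111001001
OR    = 101010111001001 = 21961
(x | (x + 1) sets the lowest cleared bit.)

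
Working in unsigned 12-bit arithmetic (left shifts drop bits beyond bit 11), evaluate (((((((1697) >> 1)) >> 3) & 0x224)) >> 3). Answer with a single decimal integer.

1697 = 011010100001
→ >> 1 → 001101010000 = 848
→ >> 3 → 000001101010 = 106
0x224 = 001000100100
→ & → 000000100000 = 32
→ >> 3 → 000000000100 = 4

4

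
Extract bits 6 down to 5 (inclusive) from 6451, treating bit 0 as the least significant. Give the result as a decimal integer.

v = 01100100110011
Shift right by 5: 011001001
Mask low 2 bits: 01 = 1

1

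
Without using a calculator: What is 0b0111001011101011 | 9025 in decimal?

a = 111001011101011
9025 = 010001101000001
 OR → 111001111101011 = 29675

29675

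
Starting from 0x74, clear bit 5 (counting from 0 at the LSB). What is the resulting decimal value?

84

x = 01110100
bit 5 is currently 1; clear it via x & ~(1 << 5) = x & ~32
→ 01010100 = 84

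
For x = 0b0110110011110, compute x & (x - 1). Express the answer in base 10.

3484

x = 110110011110 = 3486
x - 1 = 110110011101
AND   = 110110011100 = 3484
(x & (x - 1) clears the lowest set bit of x.)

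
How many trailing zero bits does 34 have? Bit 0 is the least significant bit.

34 = 100010
Trailing zeros: 1, so the lowest set bit is bit 1 (value 2).

1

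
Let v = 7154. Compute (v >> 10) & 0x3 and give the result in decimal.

v = 1101111110010
Shift right by 10: 110
Mask low 2 bits: 10 = 2

2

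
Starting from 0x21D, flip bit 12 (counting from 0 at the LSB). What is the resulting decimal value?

x = 00001000011101
bit 12 is currently 0; toggle it via x ^ (1 << 12) = x ^ 4096
→ 01001000011101 = 4637

4637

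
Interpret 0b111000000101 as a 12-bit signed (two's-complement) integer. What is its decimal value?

pattern = 111000000101 (MSB is 1 ⇒ negative)
Invert: 000111111010, add 1 → 000111111011 = 507, so the value is -507.
(Equivalently: 3589 - 2^12 = 3589 - 4096 = -507.)

-507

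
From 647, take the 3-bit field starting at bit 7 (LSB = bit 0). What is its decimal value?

5

v = 01010000111
Shift right by 7: 0101
Mask low 3 bits: 101 = 5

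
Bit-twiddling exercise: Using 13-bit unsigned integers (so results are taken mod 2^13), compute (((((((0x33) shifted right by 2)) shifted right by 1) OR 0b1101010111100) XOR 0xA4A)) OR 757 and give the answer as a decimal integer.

4853

0x33 = 0000000110011
→ shifted right by 2 → 0000000001100 = 12
→ shifted right by 1 → 0000000000110 = 6
0b1101010111100 = 1101010111100
→ OR → 1101010111110 = 6846
0xA4A = 0101001001010
→ XOR → 1000011110100 = 4340
757 = 0001011110101
→ OR → 1001011110101 = 4853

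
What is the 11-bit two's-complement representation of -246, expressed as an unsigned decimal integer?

246 in 11 bits: 00011110110
Invert: 11100001001
Add 1:  11100001010 = 1802
(Check: 2^11 - 246 = 2048 - 246 = 1802.)

1802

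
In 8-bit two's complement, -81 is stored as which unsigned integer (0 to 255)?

81 in 8 bits: 01010001
Invert: 10101110
Add 1:  10101111 = 175
(Check: 2^8 - 81 = 256 - 81 = 175.)

175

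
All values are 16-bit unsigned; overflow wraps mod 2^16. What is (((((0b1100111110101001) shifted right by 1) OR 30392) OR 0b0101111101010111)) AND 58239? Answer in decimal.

25471

0b1100111110101001 = 1100111110101001
→ shifted right by 1 → 0110011111010100 = 26580
30392 = 0111011010111000
→ OR → 0111011111111100 = 30716
0b0101111101010111 = 0101111101010111
→ OR → 0111111111111111 = 32767
58239 = 1110001101111111
→ AND → 0110001101111111 = 25471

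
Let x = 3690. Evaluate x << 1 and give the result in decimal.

7380

3690 = 0111001101010
shift left by 1 → 1110011010100 = 7380
(equivalently, 3690 × 2^1 = 3690 × 2)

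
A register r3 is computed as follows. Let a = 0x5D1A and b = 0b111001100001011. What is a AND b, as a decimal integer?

20746

0x5D1A = 101110100011010
b = 111001100001011
AND → 101000100001010 = 20746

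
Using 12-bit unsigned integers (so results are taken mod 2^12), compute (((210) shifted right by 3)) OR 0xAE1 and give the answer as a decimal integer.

210 = 000011010010
→ shifted right by 3 → 000000011010 = 26
0xAE1 = 101011100001
→ OR → 101011111011 = 2811

2811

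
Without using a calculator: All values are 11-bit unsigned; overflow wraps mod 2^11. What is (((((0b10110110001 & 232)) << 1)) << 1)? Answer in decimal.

0b10110110001 = 10110110001
232 = 00011101000
→ & → 00010100000 = 160
→ << 1 (mod 2^11) → 00101000000 = 320
→ << 1 (mod 2^11) → 01010000000 = 640

640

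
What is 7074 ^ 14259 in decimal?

7074 = 01101110100010
14259 = 11011110110011
XOR → 10110000010001 = 11281

11281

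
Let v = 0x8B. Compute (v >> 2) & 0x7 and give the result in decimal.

v = 10001011
Shift right by 2: 100010
Mask low 3 bits: 010 = 2

2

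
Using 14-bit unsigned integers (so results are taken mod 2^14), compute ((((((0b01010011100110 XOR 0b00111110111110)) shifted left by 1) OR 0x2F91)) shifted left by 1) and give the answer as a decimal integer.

16226

0b01010011100110 = 01010011100110
0b00111110111110 = 00111110111110
→ XOR → 01101101011000 = 7000
→ shifted left by 1 (mod 2^14) → 11011010110000 = 14000
0x2F91 = 10111110010001
→ OR → 11111110110001 = 16305
→ shifted left by 1 (mod 2^14) → 11111101100010 = 16226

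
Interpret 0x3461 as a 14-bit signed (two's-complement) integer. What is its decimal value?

-2975

pattern = 11010001100001 (MSB is 1 ⇒ negative)
Invert: 00101110011110, add 1 → 00101110011111 = 2975, so the value is -2975.
(Equivalently: 13409 - 2^14 = 13409 - 16384 = -2975.)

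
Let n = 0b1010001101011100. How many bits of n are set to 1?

8

n = 1010001101011100
Count the 1s: 1 + 1 + 1 + 1 + 1 + 1 + 1 + 1 = 8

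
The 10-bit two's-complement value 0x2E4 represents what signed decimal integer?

-284

pattern = 1011100100 (MSB is 1 ⇒ negative)
Invert: 0100011011, add 1 → 0100011100 = 284, so the value is -284.
(Equivalently: 740 - 2^10 = 740 - 1024 = -284.)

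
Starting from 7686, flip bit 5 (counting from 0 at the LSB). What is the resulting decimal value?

7718

x = 1111000000110
bit 5 is currently 0; toggle it via x ^ (1 << 5) = x ^ 32
→ 1111000100110 = 7718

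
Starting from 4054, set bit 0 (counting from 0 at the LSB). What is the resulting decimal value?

x = 0111111010110
bit 0 is currently 0; set it via x | (1 << 0) = x | 1
→ 0111111010111 = 4055

4055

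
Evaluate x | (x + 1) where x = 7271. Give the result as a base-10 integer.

7279

x = 1110001100111 = 7271
x + 1 = 1110001101000
OR    = 1110001101111 = 7279
(x | (x + 1) sets the lowest cleared bit.)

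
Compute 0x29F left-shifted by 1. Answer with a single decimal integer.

0x29F = 01010011111
shift left by 1 → 10100111110 = 1342
(equivalently, 671 × 2^1 = 671 × 2)

1342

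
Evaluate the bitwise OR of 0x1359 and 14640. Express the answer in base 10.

15225

0x1359 = 01001101011001
14640 = 11100100110000
 OR → 11101101111001 = 15225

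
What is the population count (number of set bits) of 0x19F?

7

0x19F = 110011111
Count the 1s: 1 + 1 + 1 + 1 + 1 + 1 + 1 = 7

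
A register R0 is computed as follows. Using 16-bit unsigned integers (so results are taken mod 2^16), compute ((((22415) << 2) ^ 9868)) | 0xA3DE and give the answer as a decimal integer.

64510

22415 = 0101011110001111
→ << 2 (mod 2^16) → 0101111000111100 = 24124
9868 = 0010011010001100
→ ^ → 0111100010110000 = 30896
0xA3DE = 1010001111011110
→ | → 1111101111111110 = 64510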